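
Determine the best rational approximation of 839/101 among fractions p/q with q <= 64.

515/62

Expand x = 839/101 as a continued fraction with the Euclidean algorithm:
  839 = 8*101 + 31, so a_0 = 8.
  101 = 3*31 + 8, so a_1 = 3.
  31 = 3*8 + 7, so a_2 = 3.
  8 = 1*7 + 1, so a_3 = 1.
  7 = 7*1 + 0, so a_4 = 7.
so x = [8; 3, 3, 1, 7].
Convergents (p_i = a_i*p_{i-1} + p_{i-2}, q_i = a_i*q_{i-1} + q_{i-2} with p_{-2}=0, p_{-1}=1, q_{-2}=1, q_{-1}=0), until the denominator exceeds 64:
  i=0: a_0=8, p_0 = 8*1 + 0 = 8, q_0 = 8*0 + 1 = 1.
  i=1: a_1=3, p_1 = 3*8 + 1 = 25, q_1 = 3*1 + 0 = 3.
  i=2: a_2=3, p_2 = 3*25 + 8 = 83, q_2 = 3*3 + 1 = 10.
  i=3: a_3=1, p_3 = 1*83 + 25 = 108, q_3 = 1*10 + 3 = 13.
  i=4: a_4=7, p_4 = 7*108 + 83 = 839, q_4 = 7*13 + 10 = 101.
q_4 = 101 > 64, so the last convergent with denominator <= 64 is p_3/q_3 = 108/13.
The closest fraction with denominator <= 64 is either p_3/q_3 or the intermediate fraction (k*p_3 + p_2)/(k*q_3 + q_2) with the largest k >= 1 whose denominator stays <= 64; these approach x as k grows, and every other convergent or intermediate fraction in range is farther away.
Largest k: floor((64 - q_2)/q_3) = floor((64 - 10)/13) = 4.
That gives (4*108 + 83)/(4*13 + 10) = 515/62.
Compare the errors: |x - 108/13| = |839*13 - 108*101|/(101*13) = 1/1313, and |x - 515/62| = |839*62 - 515*101|/(101*62) = 3/6262.
Cross-multiplying, 3*1313 = 3939 < 6262 = 1*6262, so 3/6262 is smaller: the intermediate fraction 515/62 is closer to x than 108/13.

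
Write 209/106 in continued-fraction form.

Run the Euclidean algorithm on 209 and 106; the successive quotients are the partial quotients a_0, a_1, ... (each step inverts the fractional part left over by the previous one):
  209 = 1*106 + 103, so a_0 = 1.
  106 = 1*103 + 3, so a_1 = 1.
  103 = 34*3 + 1, so a_2 = 34.
  3 = 3*1 + 0, so a_3 = 3.
The remainder reaches 0 after 4 divisions, so the expansion has 4 partial quotients, read off in order.

[1; 1, 34, 3]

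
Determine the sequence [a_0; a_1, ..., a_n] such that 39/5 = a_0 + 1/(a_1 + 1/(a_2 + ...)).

[7; 1, 4]

Run the Euclidean algorithm on 39 and 5; the successive quotients are the partial quotients a_0, a_1, ... (each step inverts the fractional part left over by the previous one):
  39 = 7*5 + 4, so a_0 = 7.
  5 = 1*4 + 1, so a_1 = 1.
  4 = 4*1 + 0, so a_2 = 4.
The remainder reaches 0 after 3 divisions, so the expansion has 3 partial quotients, read off in order.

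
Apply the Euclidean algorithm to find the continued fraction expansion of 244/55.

[4; 2, 3, 2, 3]

Run the Euclidean algorithm on 244 and 55; the successive quotients are the partial quotients a_0, a_1, ... (each step inverts the fractional part left over by the previous one):
  244 = 4*55 + 24, so a_0 = 4.
  55 = 2*24 + 7, so a_1 = 2.
  24 = 3*7 + 3, so a_2 = 3.
  7 = 2*3 + 1, so a_3 = 2.
  3 = 3*1 + 0, so a_4 = 3.
The remainder reaches 0 after 5 divisions, so the expansion has 5 partial quotients, read off in order.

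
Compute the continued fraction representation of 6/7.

[0; 1, 6]

Run the Euclidean algorithm on 6 and 7; the successive quotients are the partial quotients a_0, a_1, ... (each step inverts the fractional part left over by the previous one):
  6 = 0*7 + 6, so a_0 = 0.
  7 = 1*6 + 1, so a_1 = 1.
  6 = 6*1 + 0, so a_2 = 6.
The remainder reaches 0 after 3 divisions, so the expansion has 3 partial quotients, read off in order.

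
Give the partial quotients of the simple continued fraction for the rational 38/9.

[4; 4, 2]

Run the Euclidean algorithm on 38 and 9; the successive quotients are the partial quotients a_0, a_1, ... (each step inverts the fractional part left over by the previous one):
  38 = 4*9 + 2, so a_0 = 4.
  9 = 4*2 + 1, so a_1 = 4.
  2 = 2*1 + 0, so a_2 = 2.
The remainder reaches 0 after 3 divisions, so the expansion has 3 partial quotients, read off in order.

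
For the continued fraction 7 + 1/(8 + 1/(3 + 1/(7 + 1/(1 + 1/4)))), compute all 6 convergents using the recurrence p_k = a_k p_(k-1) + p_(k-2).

Using the convergent recurrence p_i = a_i*p_{i-1} + p_{i-2}, q_i = a_i*q_{i-1} + q_{i-2} with p_{-2}=0, p_{-1}=1, q_{-2}=1, q_{-1}=0:
  i=0: a_0=7, p_0 = 7*1 + 0 = 7, q_0 = 7*0 + 1 = 1.
  i=1: a_1=8, p_1 = 8*7 + 1 = 57, q_1 = 8*1 + 0 = 8.
  i=2: a_2=3, p_2 = 3*57 + 7 = 178, q_2 = 3*8 + 1 = 25.
  i=3: a_3=7, p_3 = 7*178 + 57 = 1303, q_3 = 7*25 + 8 = 183.
  i=4: a_4=1, p_4 = 1*1303 + 178 = 1481, q_4 = 1*183 + 25 = 208.
  i=5: a_5=4, p_5 = 4*1481 + 1303 = 7227, q_5 = 4*208 + 183 = 1015.

7/1, 57/8, 178/25, 1303/183, 1481/208, 7227/1015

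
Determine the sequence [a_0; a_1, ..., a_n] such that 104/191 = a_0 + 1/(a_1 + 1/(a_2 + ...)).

Run the Euclidean algorithm on 104 and 191; the successive quotients are the partial quotients a_0, a_1, ... (each step inverts the fractional part left over by the previous one):
  104 = 0*191 + 104, so a_0 = 0.
  191 = 1*104 + 87, so a_1 = 1.
  104 = 1*87 + 17, so a_2 = 1.
  87 = 5*17 + 2, so a_3 = 5.
  17 = 8*2 + 1, so a_4 = 8.
  2 = 2*1 + 0, so a_5 = 2.
The remainder reaches 0 after 6 divisions, so the expansion has 6 partial quotients, read off in order.

[0; 1, 1, 5, 8, 2]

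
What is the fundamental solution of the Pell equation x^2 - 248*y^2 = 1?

(x, y) = (63, 4)

First expand sqrt(248) as a continued fraction. With x_i = (sqrt(248) + m_i)/d_i and (m_0, d_0) = (0, 1): a_0 = floor(sqrt(248)) = 15, since 15^2 = 225 <= 248 < 256 = 16^2.
Iterate m_{i+1} = d_i*a_i - m_i, d_{i+1} = (248 - m_{i+1}^2)/d_i, a_{i+1} = floor((a_0 + m_{i+1})/d_{i+1}):
  m_1 = 1*15 - 0 = 15, d_1 = (248 - 15^2)/1 = 23/1 = 23, a_1 = floor((15 + 15)/23) = 1.
  m_2 = 23*1 - 15 = 8, d_2 = (248 - 8^2)/23 = 184/23 = 8, a_2 = floor((15 + 8)/8) = 2.
  m_3 = 8*2 - 8 = 8, d_3 = (248 - 8^2)/8 = 184/8 = 23, a_3 = floor((15 + 8)/23) = 1.
  m_4 = 23*1 - 8 = 15, d_4 = (248 - 15^2)/23 = 23/23 = 1, a_4 = floor((15 + 15)/1) = 30.
  m_5 = 1*30 - 15 = 15, d_5 = (248 - 15^2)/1 = 23/1 = 23: (m_5, d_5) = (m_1, d_1) = (15, 23), so from here the quotients repeat a_1, ..., a_4; the period length is 4.
So sqrt(248) = [15; (1, 2, 1, 30)] with period length k = 4.
k is even, so the fundamental solution of x^2 - 248y^2 = 1 is (p_{k-1}, q_{k-1}) = (p_3, q_3); compute convergents through index 3.
Convergents (p_i = a_i*p_{i-1} + p_{i-2}, q_i = a_i*q_{i-1} + q_{i-2} with p_{-2}=0, p_{-1}=1, q_{-2}=1, q_{-1}=0):
  i=0: a_0=15, p_0 = 15*1 + 0 = 15, q_0 = 15*0 + 1 = 1.
  i=1: a_1=1, p_1 = 1*15 + 1 = 16, q_1 = 1*1 + 0 = 1.
  i=2: a_2=2, p_2 = 2*16 + 15 = 47, q_2 = 2*1 + 1 = 3.
  i=3: a_3=1, p_3 = 1*47 + 16 = 63, q_3 = 1*3 + 1 = 4.
Check: 63^2 - 248*4^2 = 3969 - 3968 = 1, so (x, y) = (63, 4) solves the equation, and by the theorem it is the least positive solution.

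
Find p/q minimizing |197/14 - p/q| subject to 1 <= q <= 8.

113/8

Expand x = 197/14 as a continued fraction with the Euclidean algorithm:
  197 = 14*14 + 1, so a_0 = 14.
  14 = 14*1 + 0, so a_1 = 14.
so x = [14; 14].
Convergents (p_i = a_i*p_{i-1} + p_{i-2}, q_i = a_i*q_{i-1} + q_{i-2} with p_{-2}=0, p_{-1}=1, q_{-2}=1, q_{-1}=0), until the denominator exceeds 8:
  i=0: a_0=14, p_0 = 14*1 + 0 = 14, q_0 = 14*0 + 1 = 1.
  i=1: a_1=14, p_1 = 14*14 + 1 = 197, q_1 = 14*1 + 0 = 14.
q_1 = 14 > 8, so the last convergent with denominator <= 8 is p_0/q_0 = 14/1.
The closest fraction with denominator <= 8 is either p_0/q_0 or the intermediate fraction (k*p_0 + p_{-1})/(k*q_0 + q_{-1}) with the largest k >= 1 whose denominator stays <= 8; these approach x as k grows, and every other convergent or intermediate fraction in range is farther away.
Largest k: floor((8 - q_{-1})/q_0) = floor((8 - 0)/1) = 8 (using the seeds p_{-1} = 1, q_{-1} = 0).
That gives (8*14 + 1)/(8*1 + 0) = 113/8.
Compare the errors: |x - 14/1| = |197*1 - 14*14|/(14*1) = 1/14, and |x - 113/8| = |197*8 - 113*14|/(14*8) = 6/112.
Cross-multiplying, 6*14 = 84 < 112 = 1*112, so 6/112 is smaller: the intermediate fraction 113/8 is closer to x than 14/1.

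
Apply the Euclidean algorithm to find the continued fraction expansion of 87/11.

Run the Euclidean algorithm on 87 and 11; the successive quotients are the partial quotients a_0, a_1, ... (each step inverts the fractional part left over by the previous one):
  87 = 7*11 + 10, so a_0 = 7.
  11 = 1*10 + 1, so a_1 = 1.
  10 = 10*1 + 0, so a_2 = 10.
The remainder reaches 0 after 3 divisions, so the expansion has 3 partial quotients, read off in order.

[7; 1, 10]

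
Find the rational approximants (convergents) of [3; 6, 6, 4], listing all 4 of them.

3/1, 19/6, 117/37, 487/154

Using the convergent recurrence p_i = a_i*p_{i-1} + p_{i-2}, q_i = a_i*q_{i-1} + q_{i-2} with p_{-2}=0, p_{-1}=1, q_{-2}=1, q_{-1}=0:
  i=0: a_0=3, p_0 = 3*1 + 0 = 3, q_0 = 3*0 + 1 = 1.
  i=1: a_1=6, p_1 = 6*3 + 1 = 19, q_1 = 6*1 + 0 = 6.
  i=2: a_2=6, p_2 = 6*19 + 3 = 117, q_2 = 6*6 + 1 = 37.
  i=3: a_3=4, p_3 = 4*117 + 19 = 487, q_3 = 4*37 + 6 = 154.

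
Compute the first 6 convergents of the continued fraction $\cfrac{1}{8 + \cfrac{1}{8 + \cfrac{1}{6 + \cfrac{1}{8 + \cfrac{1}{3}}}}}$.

0/1, 1/8, 8/65, 49/398, 400/3249, 1249/10145

Using the convergent recurrence p_i = a_i*p_{i-1} + p_{i-2}, q_i = a_i*q_{i-1} + q_{i-2} with p_{-2}=0, p_{-1}=1, q_{-2}=1, q_{-1}=0:
  i=0: a_0=0, p_0 = 0*1 + 0 = 0, q_0 = 0*0 + 1 = 1.
  i=1: a_1=8, p_1 = 8*0 + 1 = 1, q_1 = 8*1 + 0 = 8.
  i=2: a_2=8, p_2 = 8*1 + 0 = 8, q_2 = 8*8 + 1 = 65.
  i=3: a_3=6, p_3 = 6*8 + 1 = 49, q_3 = 6*65 + 8 = 398.
  i=4: a_4=8, p_4 = 8*49 + 8 = 400, q_4 = 8*398 + 65 = 3249.
  i=5: a_5=3, p_5 = 3*400 + 49 = 1249, q_5 = 3*3249 + 398 = 10145.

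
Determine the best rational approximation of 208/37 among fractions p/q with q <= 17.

45/8

Expand x = 208/37 as a continued fraction with the Euclidean algorithm:
  208 = 5*37 + 23, so a_0 = 5.
  37 = 1*23 + 14, so a_1 = 1.
  23 = 1*14 + 9, so a_2 = 1.
  14 = 1*9 + 5, so a_3 = 1.
  9 = 1*5 + 4, so a_4 = 1.
  5 = 1*4 + 1, so a_5 = 1.
  4 = 4*1 + 0, so a_6 = 4.
so x = [5; 1, 1, 1, 1, 1, 4].
Convergents (p_i = a_i*p_{i-1} + p_{i-2}, q_i = a_i*q_{i-1} + q_{i-2} with p_{-2}=0, p_{-1}=1, q_{-2}=1, q_{-1}=0), until the denominator exceeds 17:
  i=0: a_0=5, p_0 = 5*1 + 0 = 5, q_0 = 5*0 + 1 = 1.
  i=1: a_1=1, p_1 = 1*5 + 1 = 6, q_1 = 1*1 + 0 = 1.
  i=2: a_2=1, p_2 = 1*6 + 5 = 11, q_2 = 1*1 + 1 = 2.
  i=3: a_3=1, p_3 = 1*11 + 6 = 17, q_3 = 1*2 + 1 = 3.
  i=4: a_4=1, p_4 = 1*17 + 11 = 28, q_4 = 1*3 + 2 = 5.
  i=5: a_5=1, p_5 = 1*28 + 17 = 45, q_5 = 1*5 + 3 = 8.
  i=6: a_6=4, p_6 = 4*45 + 28 = 208, q_6 = 4*8 + 5 = 37.
q_6 = 37 > 17, so the last convergent with denominator <= 17 is p_5/q_5 = 45/8.
The closest fraction with denominator <= 17 is either p_5/q_5 or the intermediate fraction (k*p_5 + p_4)/(k*q_5 + q_4) with the largest k >= 1 whose denominator stays <= 17; these approach x as k grows, and every other convergent or intermediate fraction in range is farther away.
Largest k: floor((17 - q_4)/q_5) = floor((17 - 5)/8) = 1.
That gives (1*45 + 28)/(1*8 + 5) = 73/13.
Compare the errors: |x - 45/8| = |208*8 - 45*37|/(37*8) = 1/296, and |x - 73/13| = |208*13 - 73*37|/(37*13) = 3/481.
Cross-multiplying, 1*481 = 481 < 888 = 3*296, so 1/296 is smaller: the convergent 45/8 is closer to x than 73/13.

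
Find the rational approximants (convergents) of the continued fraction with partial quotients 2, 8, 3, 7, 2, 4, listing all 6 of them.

Using the convergent recurrence p_i = a_i*p_{i-1} + p_{i-2}, q_i = a_i*q_{i-1} + q_{i-2} with p_{-2}=0, p_{-1}=1, q_{-2}=1, q_{-1}=0:
  i=0: a_0=2, p_0 = 2*1 + 0 = 2, q_0 = 2*0 + 1 = 1.
  i=1: a_1=8, p_1 = 8*2 + 1 = 17, q_1 = 8*1 + 0 = 8.
  i=2: a_2=3, p_2 = 3*17 + 2 = 53, q_2 = 3*8 + 1 = 25.
  i=3: a_3=7, p_3 = 7*53 + 17 = 388, q_3 = 7*25 + 8 = 183.
  i=4: a_4=2, p_4 = 2*388 + 53 = 829, q_4 = 2*183 + 25 = 391.
  i=5: a_5=4, p_5 = 4*829 + 388 = 3704, q_5 = 4*391 + 183 = 1747.

2/1, 17/8, 53/25, 388/183, 829/391, 3704/1747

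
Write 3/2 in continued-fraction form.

[1; 2]

Run the Euclidean algorithm on 3 and 2; the successive quotients are the partial quotients a_0, a_1, ... (each step inverts the fractional part left over by the previous one):
  3 = 1*2 + 1, so a_0 = 1.
  2 = 2*1 + 0, so a_1 = 2.
The remainder reaches 0 after 2 divisions, so the expansion has 2 partial quotients, read off in order.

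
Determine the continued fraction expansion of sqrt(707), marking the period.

[26; (1, 1, 2, 3, 2, 1, 1, 52)]

Write x_i = (sqrt(707) + m_i)/d_i with (m_0, d_0) = (0, 1). a_0 = floor(sqrt(707)) = 26, since 26^2 = 676 <= 707 < 729 = 27^2.
Iterate m_{i+1} = d_i*a_i - m_i, d_{i+1} = (707 - m_{i+1}^2)/d_i, a_{i+1} = floor((a_0 + m_{i+1})/d_{i+1}):
  m_1 = 1*26 - 0 = 26, d_1 = (707 - 26^2)/1 = 31/1 = 31, a_1 = floor((26 + 26)/31) = 1.
  m_2 = 31*1 - 26 = 5, d_2 = (707 - 5^2)/31 = 682/31 = 22, a_2 = floor((26 + 5)/22) = 1.
  m_3 = 22*1 - 5 = 17, d_3 = (707 - 17^2)/22 = 418/22 = 19, a_3 = floor((26 + 17)/19) = 2.
  m_4 = 19*2 - 17 = 21, d_4 = (707 - 21^2)/19 = 266/19 = 14, a_4 = floor((26 + 21)/14) = 3.
  m_5 = 14*3 - 21 = 21, d_5 = (707 - 21^2)/14 = 266/14 = 19, a_5 = floor((26 + 21)/19) = 2.
  m_6 = 19*2 - 21 = 17, d_6 = (707 - 17^2)/19 = 418/19 = 22, a_6 = floor((26 + 17)/22) = 1.
  m_7 = 22*1 - 17 = 5, d_7 = (707 - 5^2)/22 = 682/22 = 31, a_7 = floor((26 + 5)/31) = 1.
  m_8 = 31*1 - 5 = 26, d_8 = (707 - 26^2)/31 = 31/31 = 1, a_8 = floor((26 + 26)/1) = 52.
  m_9 = 1*52 - 26 = 26, d_9 = (707 - 26^2)/1 = 31/1 = 31: (m_9, d_9) = (m_1, d_1) = (26, 31), so from here the quotients repeat a_1, ..., a_8; the period length is 8.
Hence the expansion of sqrt(707) is a_0 = 26 followed by the repeating block 1, 1, 2, 3, 2, 1, 1, 52 (period 8).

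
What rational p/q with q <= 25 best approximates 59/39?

38/25

Expand x = 59/39 as a continued fraction with the Euclidean algorithm:
  59 = 1*39 + 20, so a_0 = 1.
  39 = 1*20 + 19, so a_1 = 1.
  20 = 1*19 + 1, so a_2 = 1.
  19 = 19*1 + 0, so a_3 = 19.
so x = [1; 1, 1, 19].
Convergents (p_i = a_i*p_{i-1} + p_{i-2}, q_i = a_i*q_{i-1} + q_{i-2} with p_{-2}=0, p_{-1}=1, q_{-2}=1, q_{-1}=0), until the denominator exceeds 25:
  i=0: a_0=1, p_0 = 1*1 + 0 = 1, q_0 = 1*0 + 1 = 1.
  i=1: a_1=1, p_1 = 1*1 + 1 = 2, q_1 = 1*1 + 0 = 1.
  i=2: a_2=1, p_2 = 1*2 + 1 = 3, q_2 = 1*1 + 1 = 2.
  i=3: a_3=19, p_3 = 19*3 + 2 = 59, q_3 = 19*2 + 1 = 39.
q_3 = 39 > 25, so the last convergent with denominator <= 25 is p_2/q_2 = 3/2.
The closest fraction with denominator <= 25 is either p_2/q_2 or the intermediate fraction (k*p_2 + p_1)/(k*q_2 + q_1) with the largest k >= 1 whose denominator stays <= 25; these approach x as k grows, and every other convergent or intermediate fraction in range is farther away.
Largest k: floor((25 - q_1)/q_2) = floor((25 - 1)/2) = 12.
That gives (12*3 + 2)/(12*2 + 1) = 38/25.
Compare the errors: |x - 3/2| = |59*2 - 3*39|/(39*2) = 1/78, and |x - 38/25| = |59*25 - 38*39|/(39*25) = 7/975.
Cross-multiplying, 7*78 = 546 < 975 = 1*975, so 7/975 is smaller: the intermediate fraction 38/25 is closer to x than 3/2.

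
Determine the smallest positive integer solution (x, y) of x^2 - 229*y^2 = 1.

(x, y) = (5848201, 386460)

First expand sqrt(229) as a continued fraction. With x_i = (sqrt(229) + m_i)/d_i and (m_0, d_0) = (0, 1): a_0 = floor(sqrt(229)) = 15, since 15^2 = 225 <= 229 < 256 = 16^2.
Iterate m_{i+1} = d_i*a_i - m_i, d_{i+1} = (229 - m_{i+1}^2)/d_i, a_{i+1} = floor((a_0 + m_{i+1})/d_{i+1}):
  m_1 = 1*15 - 0 = 15, d_1 = (229 - 15^2)/1 = 4/1 = 4, a_1 = floor((15 + 15)/4) = 7.
  m_2 = 4*7 - 15 = 13, d_2 = (229 - 13^2)/4 = 60/4 = 15, a_2 = floor((15 + 13)/15) = 1.
  m_3 = 15*1 - 13 = 2, d_3 = (229 - 2^2)/15 = 225/15 = 15, a_3 = floor((15 + 2)/15) = 1.
  m_4 = 15*1 - 2 = 13, d_4 = (229 - 13^2)/15 = 60/15 = 4, a_4 = floor((15 + 13)/4) = 7.
  m_5 = 4*7 - 13 = 15, d_5 = (229 - 15^2)/4 = 4/4 = 1, a_5 = floor((15 + 15)/1) = 30.
  m_6 = 1*30 - 15 = 15, d_6 = (229 - 15^2)/1 = 4/1 = 4: (m_6, d_6) = (m_1, d_1) = (15, 4), so from here the quotients repeat a_1, ..., a_5; the period length is 5.
So sqrt(229) = [15; (7, 1, 1, 7, 30)] with period length k = 5.
k is odd, so (p_{k-1}, q_{k-1}) only solves x^2 - 229y^2 = -1 and the fundamental solution of x^2 - 229y^2 = 1 is (p_{2k-1}, q_{2k-1}) = (p_9, q_9); compute convergents through index 9, running through the period twice.
Convergents (p_i = a_i*p_{i-1} + p_{i-2}, q_i = a_i*q_{i-1} + q_{i-2} with p_{-2}=0, p_{-1}=1, q_{-2}=1, q_{-1}=0):
  i=0: a_0=15, p_0 = 15*1 + 0 = 15, q_0 = 15*0 + 1 = 1.
  i=1: a_1=7, p_1 = 7*15 + 1 = 106, q_1 = 7*1 + 0 = 7.
  i=2: a_2=1, p_2 = 1*106 + 15 = 121, q_2 = 1*7 + 1 = 8.
  i=3: a_3=1, p_3 = 1*121 + 106 = 227, q_3 = 1*8 + 7 = 15.
  i=4: a_4=7, p_4 = 7*227 + 121 = 1710, q_4 = 7*15 + 8 = 113.
  i=5: a_5=30, p_5 = 30*1710 + 227 = 51527, q_5 = 30*113 + 15 = 3405.
  i=6: a_6=7, p_6 = 7*51527 + 1710 = 362399, q_6 = 7*3405 + 113 = 23948.
  i=7: a_7=1, p_7 = 1*362399 + 51527 = 413926, q_7 = 1*23948 + 3405 = 27353.
  i=8: a_8=1, p_8 = 1*413926 + 362399 = 776325, q_8 = 1*27353 + 23948 = 51301.
  i=9: a_9=7, p_9 = 7*776325 + 413926 = 5848201, q_9 = 7*51301 + 27353 = 386460.
Indeed p_4^2 - 229*q_4^2 = 2924100 - 2924101 = -1, not +1.
Check: 5848201^2 - 229*386460^2 = 34201454936401 - 34201454936400 = 1, so (x, y) = (5848201, 386460) solves the equation, and by the theorem it is the least positive solution.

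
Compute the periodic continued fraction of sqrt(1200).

[34; (1, 1, 1, 3, 1, 1, 1, 68)]

Write x_i = (sqrt(1200) + m_i)/d_i with (m_0, d_0) = (0, 1). a_0 = floor(sqrt(1200)) = 34, since 34^2 = 1156 <= 1200 < 1225 = 35^2.
Iterate m_{i+1} = d_i*a_i - m_i, d_{i+1} = (1200 - m_{i+1}^2)/d_i, a_{i+1} = floor((a_0 + m_{i+1})/d_{i+1}):
  m_1 = 1*34 - 0 = 34, d_1 = (1200 - 34^2)/1 = 44/1 = 44, a_1 = floor((34 + 34)/44) = 1.
  m_2 = 44*1 - 34 = 10, d_2 = (1200 - 10^2)/44 = 1100/44 = 25, a_2 = floor((34 + 10)/25) = 1.
  m_3 = 25*1 - 10 = 15, d_3 = (1200 - 15^2)/25 = 975/25 = 39, a_3 = floor((34 + 15)/39) = 1.
  m_4 = 39*1 - 15 = 24, d_4 = (1200 - 24^2)/39 = 624/39 = 16, a_4 = floor((34 + 24)/16) = 3.
  m_5 = 16*3 - 24 = 24, d_5 = (1200 - 24^2)/16 = 624/16 = 39, a_5 = floor((34 + 24)/39) = 1.
  m_6 = 39*1 - 24 = 15, d_6 = (1200 - 15^2)/39 = 975/39 = 25, a_6 = floor((34 + 15)/25) = 1.
  m_7 = 25*1 - 15 = 10, d_7 = (1200 - 10^2)/25 = 1100/25 = 44, a_7 = floor((34 + 10)/44) = 1.
  m_8 = 44*1 - 10 = 34, d_8 = (1200 - 34^2)/44 = 44/44 = 1, a_8 = floor((34 + 34)/1) = 68.
  m_9 = 1*68 - 34 = 34, d_9 = (1200 - 34^2)/1 = 44/1 = 44: (m_9, d_9) = (m_1, d_1) = (34, 44), so from here the quotients repeat a_1, ..., a_8; the period length is 8.
Hence the expansion of sqrt(1200) is a_0 = 34 followed by the repeating block 1, 1, 1, 3, 1, 1, 1, 68 (period 8).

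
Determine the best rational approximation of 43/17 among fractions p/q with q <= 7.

5/2

Expand x = 43/17 as a continued fraction with the Euclidean algorithm:
  43 = 2*17 + 9, so a_0 = 2.
  17 = 1*9 + 8, so a_1 = 1.
  9 = 1*8 + 1, so a_2 = 1.
  8 = 8*1 + 0, so a_3 = 8.
so x = [2; 1, 1, 8].
Convergents (p_i = a_i*p_{i-1} + p_{i-2}, q_i = a_i*q_{i-1} + q_{i-2} with p_{-2}=0, p_{-1}=1, q_{-2}=1, q_{-1}=0), until the denominator exceeds 7:
  i=0: a_0=2, p_0 = 2*1 + 0 = 2, q_0 = 2*0 + 1 = 1.
  i=1: a_1=1, p_1 = 1*2 + 1 = 3, q_1 = 1*1 + 0 = 1.
  i=2: a_2=1, p_2 = 1*3 + 2 = 5, q_2 = 1*1 + 1 = 2.
  i=3: a_3=8, p_3 = 8*5 + 3 = 43, q_3 = 8*2 + 1 = 17.
q_3 = 17 > 7, so the last convergent with denominator <= 7 is p_2/q_2 = 5/2.
The closest fraction with denominator <= 7 is either p_2/q_2 or the intermediate fraction (k*p_2 + p_1)/(k*q_2 + q_1) with the largest k >= 1 whose denominator stays <= 7; these approach x as k grows, and every other convergent or intermediate fraction in range is farther away.
Largest k: floor((7 - q_1)/q_2) = floor((7 - 1)/2) = 3.
That gives (3*5 + 3)/(3*2 + 1) = 18/7.
Compare the errors: |x - 5/2| = |43*2 - 5*17|/(17*2) = 1/34, and |x - 18/7| = |43*7 - 18*17|/(17*7) = 5/119.
Cross-multiplying, 1*119 = 119 < 170 = 5*34, so 1/34 is smaller: the convergent 5/2 is closer to x than 18/7.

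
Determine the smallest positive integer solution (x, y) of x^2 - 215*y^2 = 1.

(x, y) = (44, 3)

First expand sqrt(215) as a continued fraction. With x_i = (sqrt(215) + m_i)/d_i and (m_0, d_0) = (0, 1): a_0 = floor(sqrt(215)) = 14, since 14^2 = 196 <= 215 < 225 = 15^2.
Iterate m_{i+1} = d_i*a_i - m_i, d_{i+1} = (215 - m_{i+1}^2)/d_i, a_{i+1} = floor((a_0 + m_{i+1})/d_{i+1}):
  m_1 = 1*14 - 0 = 14, d_1 = (215 - 14^2)/1 = 19/1 = 19, a_1 = floor((14 + 14)/19) = 1.
  m_2 = 19*1 - 14 = 5, d_2 = (215 - 5^2)/19 = 190/19 = 10, a_2 = floor((14 + 5)/10) = 1.
  m_3 = 10*1 - 5 = 5, d_3 = (215 - 5^2)/10 = 190/10 = 19, a_3 = floor((14 + 5)/19) = 1.
  m_4 = 19*1 - 5 = 14, d_4 = (215 - 14^2)/19 = 19/19 = 1, a_4 = floor((14 + 14)/1) = 28.
  m_5 = 1*28 - 14 = 14, d_5 = (215 - 14^2)/1 = 19/1 = 19: (m_5, d_5) = (m_1, d_1) = (14, 19), so from here the quotients repeat a_1, ..., a_4; the period length is 4.
So sqrt(215) = [14; (1, 1, 1, 28)] with period length k = 4.
k is even, so the fundamental solution of x^2 - 215y^2 = 1 is (p_{k-1}, q_{k-1}) = (p_3, q_3); compute convergents through index 3.
Convergents (p_i = a_i*p_{i-1} + p_{i-2}, q_i = a_i*q_{i-1} + q_{i-2} with p_{-2}=0, p_{-1}=1, q_{-2}=1, q_{-1}=0):
  i=0: a_0=14, p_0 = 14*1 + 0 = 14, q_0 = 14*0 + 1 = 1.
  i=1: a_1=1, p_1 = 1*14 + 1 = 15, q_1 = 1*1 + 0 = 1.
  i=2: a_2=1, p_2 = 1*15 + 14 = 29, q_2 = 1*1 + 1 = 2.
  i=3: a_3=1, p_3 = 1*29 + 15 = 44, q_3 = 1*2 + 1 = 3.
Check: 44^2 - 215*3^2 = 1936 - 1935 = 1, so (x, y) = (44, 3) solves the equation, and by the theorem it is the least positive solution.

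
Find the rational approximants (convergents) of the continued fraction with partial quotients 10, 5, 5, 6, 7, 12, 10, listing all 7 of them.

Using the convergent recurrence p_i = a_i*p_{i-1} + p_{i-2}, q_i = a_i*q_{i-1} + q_{i-2} with p_{-2}=0, p_{-1}=1, q_{-2}=1, q_{-1}=0:
  i=0: a_0=10, p_0 = 10*1 + 0 = 10, q_0 = 10*0 + 1 = 1.
  i=1: a_1=5, p_1 = 5*10 + 1 = 51, q_1 = 5*1 + 0 = 5.
  i=2: a_2=5, p_2 = 5*51 + 10 = 265, q_2 = 5*5 + 1 = 26.
  i=3: a_3=6, p_3 = 6*265 + 51 = 1641, q_3 = 6*26 + 5 = 161.
  i=4: a_4=7, p_4 = 7*1641 + 265 = 11752, q_4 = 7*161 + 26 = 1153.
  i=5: a_5=12, p_5 = 12*11752 + 1641 = 142665, q_5 = 12*1153 + 161 = 13997.
  i=6: a_6=10, p_6 = 10*142665 + 11752 = 1438402, q_6 = 10*13997 + 1153 = 141123.

10/1, 51/5, 265/26, 1641/161, 11752/1153, 142665/13997, 1438402/141123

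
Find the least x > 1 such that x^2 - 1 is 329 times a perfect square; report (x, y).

(x, y) = (2376415, 131016)

First expand sqrt(329) as a continued fraction. With x_i = (sqrt(329) + m_i)/d_i and (m_0, d_0) = (0, 1): a_0 = floor(sqrt(329)) = 18, since 18^2 = 324 <= 329 < 361 = 19^2.
Iterate m_{i+1} = d_i*a_i - m_i, d_{i+1} = (329 - m_{i+1}^2)/d_i, a_{i+1} = floor((a_0 + m_{i+1})/d_{i+1}):
  m_1 = 1*18 - 0 = 18, d_1 = (329 - 18^2)/1 = 5/1 = 5, a_1 = floor((18 + 18)/5) = 7.
  m_2 = 5*7 - 18 = 17, d_2 = (329 - 17^2)/5 = 40/5 = 8, a_2 = floor((18 + 17)/8) = 4.
  m_3 = 8*4 - 17 = 15, d_3 = (329 - 15^2)/8 = 104/8 = 13, a_3 = floor((18 + 15)/13) = 2.
  m_4 = 13*2 - 15 = 11, d_4 = (329 - 11^2)/13 = 208/13 = 16, a_4 = floor((18 + 11)/16) = 1.
  m_5 = 16*1 - 11 = 5, d_5 = (329 - 5^2)/16 = 304/16 = 19, a_5 = floor((18 + 5)/19) = 1.
  m_6 = 19*1 - 5 = 14, d_6 = (329 - 14^2)/19 = 133/19 = 7, a_6 = floor((18 + 14)/7) = 4.
  m_7 = 7*4 - 14 = 14, d_7 = (329 - 14^2)/7 = 133/7 = 19, a_7 = floor((18 + 14)/19) = 1.
  m_8 = 19*1 - 14 = 5, d_8 = (329 - 5^2)/19 = 304/19 = 16, a_8 = floor((18 + 5)/16) = 1.
  m_9 = 16*1 - 5 = 11, d_9 = (329 - 11^2)/16 = 208/16 = 13, a_9 = floor((18 + 11)/13) = 2.
  m_10 = 13*2 - 11 = 15, d_10 = (329 - 15^2)/13 = 104/13 = 8, a_10 = floor((18 + 15)/8) = 4.
  m_11 = 8*4 - 15 = 17, d_11 = (329 - 17^2)/8 = 40/8 = 5, a_11 = floor((18 + 17)/5) = 7.
  m_12 = 5*7 - 17 = 18, d_12 = (329 - 18^2)/5 = 5/5 = 1, a_12 = floor((18 + 18)/1) = 36.
  m_13 = 1*36 - 18 = 18, d_13 = (329 - 18^2)/1 = 5/1 = 5: (m_13, d_13) = (m_1, d_1) = (18, 5), so from here the quotients repeat a_1, ..., a_12; the period length is 12.
So sqrt(329) = [18; (7, 4, 2, 1, 1, 4, 1, 1, 2, 4, 7, 36)] with period length k = 12.
k is even, so the fundamental solution of x^2 - 329y^2 = 1 is (p_{k-1}, q_{k-1}) = (p_11, q_11); compute convergents through index 11.
Convergents (p_i = a_i*p_{i-1} + p_{i-2}, q_i = a_i*q_{i-1} + q_{i-2} with p_{-2}=0, p_{-1}=1, q_{-2}=1, q_{-1}=0):
  i=0: a_0=18, p_0 = 18*1 + 0 = 18, q_0 = 18*0 + 1 = 1.
  i=1: a_1=7, p_1 = 7*18 + 1 = 127, q_1 = 7*1 + 0 = 7.
  i=2: a_2=4, p_2 = 4*127 + 18 = 526, q_2 = 4*7 + 1 = 29.
  i=3: a_3=2, p_3 = 2*526 + 127 = 1179, q_3 = 2*29 + 7 = 65.
  i=4: a_4=1, p_4 = 1*1179 + 526 = 1705, q_4 = 1*65 + 29 = 94.
  i=5: a_5=1, p_5 = 1*1705 + 1179 = 2884, q_5 = 1*94 + 65 = 159.
  i=6: a_6=4, p_6 = 4*2884 + 1705 = 13241, q_6 = 4*159 + 94 = 730.
  i=7: a_7=1, p_7 = 1*13241 + 2884 = 16125, q_7 = 1*730 + 159 = 889.
  i=8: a_8=1, p_8 = 1*16125 + 13241 = 29366, q_8 = 1*889 + 730 = 1619.
  i=9: a_9=2, p_9 = 2*29366 + 16125 = 74857, q_9 = 2*1619 + 889 = 4127.
  i=10: a_10=4, p_10 = 4*74857 + 29366 = 328794, q_10 = 4*4127 + 1619 = 18127.
  i=11: a_11=7, p_11 = 7*328794 + 74857 = 2376415, q_11 = 7*18127 + 4127 = 131016.
Check: 2376415^2 - 329*131016^2 = 5647348252225 - 5647348252224 = 1, so (x, y) = (2376415, 131016) solves the equation, and by the theorem it is the least positive solution.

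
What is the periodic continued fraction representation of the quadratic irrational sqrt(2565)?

[50; (1, 1, 1, 4, 1, 1, 1, 100)]

Write x_i = (sqrt(2565) + m_i)/d_i with (m_0, d_0) = (0, 1). a_0 = floor(sqrt(2565)) = 50, since 50^2 = 2500 <= 2565 < 2601 = 51^2.
Iterate m_{i+1} = d_i*a_i - m_i, d_{i+1} = (2565 - m_{i+1}^2)/d_i, a_{i+1} = floor((a_0 + m_{i+1})/d_{i+1}):
  m_1 = 1*50 - 0 = 50, d_1 = (2565 - 50^2)/1 = 65/1 = 65, a_1 = floor((50 + 50)/65) = 1.
  m_2 = 65*1 - 50 = 15, d_2 = (2565 - 15^2)/65 = 2340/65 = 36, a_2 = floor((50 + 15)/36) = 1.
  m_3 = 36*1 - 15 = 21, d_3 = (2565 - 21^2)/36 = 2124/36 = 59, a_3 = floor((50 + 21)/59) = 1.
  m_4 = 59*1 - 21 = 38, d_4 = (2565 - 38^2)/59 = 1121/59 = 19, a_4 = floor((50 + 38)/19) = 4.
  m_5 = 19*4 - 38 = 38, d_5 = (2565 - 38^2)/19 = 1121/19 = 59, a_5 = floor((50 + 38)/59) = 1.
  m_6 = 59*1 - 38 = 21, d_6 = (2565 - 21^2)/59 = 2124/59 = 36, a_6 = floor((50 + 21)/36) = 1.
  m_7 = 36*1 - 21 = 15, d_7 = (2565 - 15^2)/36 = 2340/36 = 65, a_7 = floor((50 + 15)/65) = 1.
  m_8 = 65*1 - 15 = 50, d_8 = (2565 - 50^2)/65 = 65/65 = 1, a_8 = floor((50 + 50)/1) = 100.
  m_9 = 1*100 - 50 = 50, d_9 = (2565 - 50^2)/1 = 65/1 = 65: (m_9, d_9) = (m_1, d_1) = (50, 65), so from here the quotients repeat a_1, ..., a_8; the period length is 8.
Hence the expansion of sqrt(2565) is a_0 = 50 followed by the repeating block 1, 1, 1, 4, 1, 1, 1, 100 (period 8).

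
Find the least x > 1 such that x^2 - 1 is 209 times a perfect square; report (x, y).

First expand sqrt(209) as a continued fraction. With x_i = (sqrt(209) + m_i)/d_i and (m_0, d_0) = (0, 1): a_0 = floor(sqrt(209)) = 14, since 14^2 = 196 <= 209 < 225 = 15^2.
Iterate m_{i+1} = d_i*a_i - m_i, d_{i+1} = (209 - m_{i+1}^2)/d_i, a_{i+1} = floor((a_0 + m_{i+1})/d_{i+1}):
  m_1 = 1*14 - 0 = 14, d_1 = (209 - 14^2)/1 = 13/1 = 13, a_1 = floor((14 + 14)/13) = 2.
  m_2 = 13*2 - 14 = 12, d_2 = (209 - 12^2)/13 = 65/13 = 5, a_2 = floor((14 + 12)/5) = 5.
  m_3 = 5*5 - 12 = 13, d_3 = (209 - 13^2)/5 = 40/5 = 8, a_3 = floor((14 + 13)/8) = 3.
  m_4 = 8*3 - 13 = 11, d_4 = (209 - 11^2)/8 = 88/8 = 11, a_4 = floor((14 + 11)/11) = 2.
  m_5 = 11*2 - 11 = 11, d_5 = (209 - 11^2)/11 = 88/11 = 8, a_5 = floor((14 + 11)/8) = 3.
  m_6 = 8*3 - 11 = 13, d_6 = (209 - 13^2)/8 = 40/8 = 5, a_6 = floor((14 + 13)/5) = 5.
  m_7 = 5*5 - 13 = 12, d_7 = (209 - 12^2)/5 = 65/5 = 13, a_7 = floor((14 + 12)/13) = 2.
  m_8 = 13*2 - 12 = 14, d_8 = (209 - 14^2)/13 = 13/13 = 1, a_8 = floor((14 + 14)/1) = 28.
  m_9 = 1*28 - 14 = 14, d_9 = (209 - 14^2)/1 = 13/1 = 13: (m_9, d_9) = (m_1, d_1) = (14, 13), so from here the quotients repeat a_1, ..., a_8; the period length is 8.
So sqrt(209) = [14; (2, 5, 3, 2, 3, 5, 2, 28)] with period length k = 8.
k is even, so the fundamental solution of x^2 - 209y^2 = 1 is (p_{k-1}, q_{k-1}) = (p_7, q_7); compute convergents through index 7.
Convergents (p_i = a_i*p_{i-1} + p_{i-2}, q_i = a_i*q_{i-1} + q_{i-2} with p_{-2}=0, p_{-1}=1, q_{-2}=1, q_{-1}=0):
  i=0: a_0=14, p_0 = 14*1 + 0 = 14, q_0 = 14*0 + 1 = 1.
  i=1: a_1=2, p_1 = 2*14 + 1 = 29, q_1 = 2*1 + 0 = 2.
  i=2: a_2=5, p_2 = 5*29 + 14 = 159, q_2 = 5*2 + 1 = 11.
  i=3: a_3=3, p_3 = 3*159 + 29 = 506, q_3 = 3*11 + 2 = 35.
  i=4: a_4=2, p_4 = 2*506 + 159 = 1171, q_4 = 2*35 + 11 = 81.
  i=5: a_5=3, p_5 = 3*1171 + 506 = 4019, q_5 = 3*81 + 35 = 278.
  i=6: a_6=5, p_6 = 5*4019 + 1171 = 21266, q_6 = 5*278 + 81 = 1471.
  i=7: a_7=2, p_7 = 2*21266 + 4019 = 46551, q_7 = 2*1471 + 278 = 3220.
Check: 46551^2 - 209*3220^2 = 2166995601 - 2166995600 = 1, so (x, y) = (46551, 3220) solves the equation, and by the theorem it is the least positive solution.

(x, y) = (46551, 3220)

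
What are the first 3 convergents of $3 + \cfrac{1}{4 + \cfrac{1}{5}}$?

3/1, 13/4, 68/21

Using the convergent recurrence p_i = a_i*p_{i-1} + p_{i-2}, q_i = a_i*q_{i-1} + q_{i-2} with p_{-2}=0, p_{-1}=1, q_{-2}=1, q_{-1}=0:
  i=0: a_0=3, p_0 = 3*1 + 0 = 3, q_0 = 3*0 + 1 = 1.
  i=1: a_1=4, p_1 = 4*3 + 1 = 13, q_1 = 4*1 + 0 = 4.
  i=2: a_2=5, p_2 = 5*13 + 3 = 68, q_2 = 5*4 + 1 = 21.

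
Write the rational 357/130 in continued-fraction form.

[2; 1, 2, 1, 15, 2]

Run the Euclidean algorithm on 357 and 130; the successive quotients are the partial quotients a_0, a_1, ... (each step inverts the fractional part left over by the previous one):
  357 = 2*130 + 97, so a_0 = 2.
  130 = 1*97 + 33, so a_1 = 1.
  97 = 2*33 + 31, so a_2 = 2.
  33 = 1*31 + 2, so a_3 = 1.
  31 = 15*2 + 1, so a_4 = 15.
  2 = 2*1 + 0, so a_5 = 2.
The remainder reaches 0 after 6 divisions, so the expansion has 6 partial quotients, read off in order.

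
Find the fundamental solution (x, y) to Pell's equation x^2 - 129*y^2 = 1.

First expand sqrt(129) as a continued fraction. With x_i = (sqrt(129) + m_i)/d_i and (m_0, d_0) = (0, 1): a_0 = floor(sqrt(129)) = 11, since 11^2 = 121 <= 129 < 144 = 12^2.
Iterate m_{i+1} = d_i*a_i - m_i, d_{i+1} = (129 - m_{i+1}^2)/d_i, a_{i+1} = floor((a_0 + m_{i+1})/d_{i+1}):
  m_1 = 1*11 - 0 = 11, d_1 = (129 - 11^2)/1 = 8/1 = 8, a_1 = floor((11 + 11)/8) = 2.
  m_2 = 8*2 - 11 = 5, d_2 = (129 - 5^2)/8 = 104/8 = 13, a_2 = floor((11 + 5)/13) = 1.
  m_3 = 13*1 - 5 = 8, d_3 = (129 - 8^2)/13 = 65/13 = 5, a_3 = floor((11 + 8)/5) = 3.
  m_4 = 5*3 - 8 = 7, d_4 = (129 - 7^2)/5 = 80/5 = 16, a_4 = floor((11 + 7)/16) = 1.
  m_5 = 16*1 - 7 = 9, d_5 = (129 - 9^2)/16 = 48/16 = 3, a_5 = floor((11 + 9)/3) = 6.
  m_6 = 3*6 - 9 = 9, d_6 = (129 - 9^2)/3 = 48/3 = 16, a_6 = floor((11 + 9)/16) = 1.
  m_7 = 16*1 - 9 = 7, d_7 = (129 - 7^2)/16 = 80/16 = 5, a_7 = floor((11 + 7)/5) = 3.
  m_8 = 5*3 - 7 = 8, d_8 = (129 - 8^2)/5 = 65/5 = 13, a_8 = floor((11 + 8)/13) = 1.
  m_9 = 13*1 - 8 = 5, d_9 = (129 - 5^2)/13 = 104/13 = 8, a_9 = floor((11 + 5)/8) = 2.
  m_10 = 8*2 - 5 = 11, d_10 = (129 - 11^2)/8 = 8/8 = 1, a_10 = floor((11 + 11)/1) = 22.
  m_11 = 1*22 - 11 = 11, d_11 = (129 - 11^2)/1 = 8/1 = 8: (m_11, d_11) = (m_1, d_1) = (11, 8), so from here the quotients repeat a_1, ..., a_10; the period length is 10.
So sqrt(129) = [11; (2, 1, 3, 1, 6, 1, 3, 1, 2, 22)] with period length k = 10.
k is even, so the fundamental solution of x^2 - 129y^2 = 1 is (p_{k-1}, q_{k-1}) = (p_9, q_9); compute convergents through index 9.
Convergents (p_i = a_i*p_{i-1} + p_{i-2}, q_i = a_i*q_{i-1} + q_{i-2} with p_{-2}=0, p_{-1}=1, q_{-2}=1, q_{-1}=0):
  i=0: a_0=11, p_0 = 11*1 + 0 = 11, q_0 = 11*0 + 1 = 1.
  i=1: a_1=2, p_1 = 2*11 + 1 = 23, q_1 = 2*1 + 0 = 2.
  i=2: a_2=1, p_2 = 1*23 + 11 = 34, q_2 = 1*2 + 1 = 3.
  i=3: a_3=3, p_3 = 3*34 + 23 = 125, q_3 = 3*3 + 2 = 11.
  i=4: a_4=1, p_4 = 1*125 + 34 = 159, q_4 = 1*11 + 3 = 14.
  i=5: a_5=6, p_5 = 6*159 + 125 = 1079, q_5 = 6*14 + 11 = 95.
  i=6: a_6=1, p_6 = 1*1079 + 159 = 1238, q_6 = 1*95 + 14 = 109.
  i=7: a_7=3, p_7 = 3*1238 + 1079 = 4793, q_7 = 3*109 + 95 = 422.
  i=8: a_8=1, p_8 = 1*4793 + 1238 = 6031, q_8 = 1*422 + 109 = 531.
  i=9: a_9=2, p_9 = 2*6031 + 4793 = 16855, q_9 = 2*531 + 422 = 1484.
Check: 16855^2 - 129*1484^2 = 284091025 - 284091024 = 1, so (x, y) = (16855, 1484) solves the equation, and by the theorem it is the least positive solution.

(x, y) = (16855, 1484)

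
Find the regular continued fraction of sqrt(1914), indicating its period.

Write x_i = (sqrt(1914) + m_i)/d_i with (m_0, d_0) = (0, 1). a_0 = floor(sqrt(1914)) = 43, since 43^2 = 1849 <= 1914 < 1936 = 44^2.
Iterate m_{i+1} = d_i*a_i - m_i, d_{i+1} = (1914 - m_{i+1}^2)/d_i, a_{i+1} = floor((a_0 + m_{i+1})/d_{i+1}):
  m_1 = 1*43 - 0 = 43, d_1 = (1914 - 43^2)/1 = 65/1 = 65, a_1 = floor((43 + 43)/65) = 1.
  m_2 = 65*1 - 43 = 22, d_2 = (1914 - 22^2)/65 = 1430/65 = 22, a_2 = floor((43 + 22)/22) = 2.
  m_3 = 22*2 - 22 = 22, d_3 = (1914 - 22^2)/22 = 1430/22 = 65, a_3 = floor((43 + 22)/65) = 1.
  m_4 = 65*1 - 22 = 43, d_4 = (1914 - 43^2)/65 = 65/65 = 1, a_4 = floor((43 + 43)/1) = 86.
  m_5 = 1*86 - 43 = 43, d_5 = (1914 - 43^2)/1 = 65/1 = 65: (m_5, d_5) = (m_1, d_1) = (43, 65), so from here the quotients repeat a_1, ..., a_4; the period length is 4.
Hence the expansion of sqrt(1914) is a_0 = 43 followed by the repeating block 1, 2, 1, 86 (period 4).

[43; (1, 2, 1, 86)]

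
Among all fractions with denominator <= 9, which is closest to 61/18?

17/5

Expand x = 61/18 as a continued fraction with the Euclidean algorithm:
  61 = 3*18 + 7, so a_0 = 3.
  18 = 2*7 + 4, so a_1 = 2.
  7 = 1*4 + 3, so a_2 = 1.
  4 = 1*3 + 1, so a_3 = 1.
  3 = 3*1 + 0, so a_4 = 3.
so x = [3; 2, 1, 1, 3].
Convergents (p_i = a_i*p_{i-1} + p_{i-2}, q_i = a_i*q_{i-1} + q_{i-2} with p_{-2}=0, p_{-1}=1, q_{-2}=1, q_{-1}=0), until the denominator exceeds 9:
  i=0: a_0=3, p_0 = 3*1 + 0 = 3, q_0 = 3*0 + 1 = 1.
  i=1: a_1=2, p_1 = 2*3 + 1 = 7, q_1 = 2*1 + 0 = 2.
  i=2: a_2=1, p_2 = 1*7 + 3 = 10, q_2 = 1*2 + 1 = 3.
  i=3: a_3=1, p_3 = 1*10 + 7 = 17, q_3 = 1*3 + 2 = 5.
  i=4: a_4=3, p_4 = 3*17 + 10 = 61, q_4 = 3*5 + 3 = 18.
q_4 = 18 > 9, so the last convergent with denominator <= 9 is p_3/q_3 = 17/5.
The closest fraction with denominator <= 9 is either p_3/q_3 or the intermediate fraction (k*p_3 + p_2)/(k*q_3 + q_2) with the largest k >= 1 whose denominator stays <= 9; these approach x as k grows, and every other convergent or intermediate fraction in range is farther away.
Largest k: floor((9 - q_2)/q_3) = floor((9 - 3)/5) = 1.
That gives (1*17 + 10)/(1*5 + 3) = 27/8.
Compare the errors: |x - 17/5| = |61*5 - 17*18|/(18*5) = 1/90, and |x - 27/8| = |61*8 - 27*18|/(18*8) = 2/144.
Cross-multiplying, 1*144 = 144 < 180 = 2*90, so 1/90 is smaller: the convergent 17/5 is closer to x than 27/8.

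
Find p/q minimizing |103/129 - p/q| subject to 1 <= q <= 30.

4/5

Expand x = 103/129 as a continued fraction with the Euclidean algorithm:
  103 = 0*129 + 103, so a_0 = 0.
  129 = 1*103 + 26, so a_1 = 1.
  103 = 3*26 + 25, so a_2 = 3.
  26 = 1*25 + 1, so a_3 = 1.
  25 = 25*1 + 0, so a_4 = 25.
so x = [0; 1, 3, 1, 25].
Convergents (p_i = a_i*p_{i-1} + p_{i-2}, q_i = a_i*q_{i-1} + q_{i-2} with p_{-2}=0, p_{-1}=1, q_{-2}=1, q_{-1}=0), until the denominator exceeds 30:
  i=0: a_0=0, p_0 = 0*1 + 0 = 0, q_0 = 0*0 + 1 = 1.
  i=1: a_1=1, p_1 = 1*0 + 1 = 1, q_1 = 1*1 + 0 = 1.
  i=2: a_2=3, p_2 = 3*1 + 0 = 3, q_2 = 3*1 + 1 = 4.
  i=3: a_3=1, p_3 = 1*3 + 1 = 4, q_3 = 1*4 + 1 = 5.
  i=4: a_4=25, p_4 = 25*4 + 3 = 103, q_4 = 25*5 + 4 = 129.
q_4 = 129 > 30, so the last convergent with denominator <= 30 is p_3/q_3 = 4/5.
The closest fraction with denominator <= 30 is either p_3/q_3 or the intermediate fraction (k*p_3 + p_2)/(k*q_3 + q_2) with the largest k >= 1 whose denominator stays <= 30; these approach x as k grows, and every other convergent or intermediate fraction in range is farther away.
Largest k: floor((30 - q_2)/q_3) = floor((30 - 4)/5) = 5.
That gives (5*4 + 3)/(5*5 + 4) = 23/29.
Compare the errors: |x - 4/5| = |103*5 - 4*129|/(129*5) = 1/645, and |x - 23/29| = |103*29 - 23*129|/(129*29) = 20/3741.
Cross-multiplying, 1*3741 = 3741 < 12900 = 20*645, so 1/645 is smaller: the convergent 4/5 is closer to x than 23/29.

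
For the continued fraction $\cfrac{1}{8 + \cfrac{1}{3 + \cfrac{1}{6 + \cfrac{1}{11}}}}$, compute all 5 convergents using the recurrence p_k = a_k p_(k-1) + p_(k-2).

0/1, 1/8, 3/25, 19/158, 212/1763

Using the convergent recurrence p_i = a_i*p_{i-1} + p_{i-2}, q_i = a_i*q_{i-1} + q_{i-2} with p_{-2}=0, p_{-1}=1, q_{-2}=1, q_{-1}=0:
  i=0: a_0=0, p_0 = 0*1 + 0 = 0, q_0 = 0*0 + 1 = 1.
  i=1: a_1=8, p_1 = 8*0 + 1 = 1, q_1 = 8*1 + 0 = 8.
  i=2: a_2=3, p_2 = 3*1 + 0 = 3, q_2 = 3*8 + 1 = 25.
  i=3: a_3=6, p_3 = 6*3 + 1 = 19, q_3 = 6*25 + 8 = 158.
  i=4: a_4=11, p_4 = 11*19 + 3 = 212, q_4 = 11*158 + 25 = 1763.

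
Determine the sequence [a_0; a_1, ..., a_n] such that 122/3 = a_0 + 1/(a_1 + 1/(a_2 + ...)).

Run the Euclidean algorithm on 122 and 3; the successive quotients are the partial quotients a_0, a_1, ... (each step inverts the fractional part left over by the previous one):
  122 = 40*3 + 2, so a_0 = 40.
  3 = 1*2 + 1, so a_1 = 1.
  2 = 2*1 + 0, so a_2 = 2.
The remainder reaches 0 after 3 divisions, so the expansion has 3 partial quotients, read off in order.

[40; 1, 2]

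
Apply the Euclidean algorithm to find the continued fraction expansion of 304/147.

Run the Euclidean algorithm on 304 and 147; the successive quotients are the partial quotients a_0, a_1, ... (each step inverts the fractional part left over by the previous one):
  304 = 2*147 + 10, so a_0 = 2.
  147 = 14*10 + 7, so a_1 = 14.
  10 = 1*7 + 3, so a_2 = 1.
  7 = 2*3 + 1, so a_3 = 2.
  3 = 3*1 + 0, so a_4 = 3.
The remainder reaches 0 after 5 divisions, so the expansion has 5 partial quotients, read off in order.

[2; 14, 1, 2, 3]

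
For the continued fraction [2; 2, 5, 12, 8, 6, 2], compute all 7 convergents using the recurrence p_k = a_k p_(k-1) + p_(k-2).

Using the convergent recurrence p_i = a_i*p_{i-1} + p_{i-2}, q_i = a_i*q_{i-1} + q_{i-2} with p_{-2}=0, p_{-1}=1, q_{-2}=1, q_{-1}=0:
  i=0: a_0=2, p_0 = 2*1 + 0 = 2, q_0 = 2*0 + 1 = 1.
  i=1: a_1=2, p_1 = 2*2 + 1 = 5, q_1 = 2*1 + 0 = 2.
  i=2: a_2=5, p_2 = 5*5 + 2 = 27, q_2 = 5*2 + 1 = 11.
  i=3: a_3=12, p_3 = 12*27 + 5 = 329, q_3 = 12*11 + 2 = 134.
  i=4: a_4=8, p_4 = 8*329 + 27 = 2659, q_4 = 8*134 + 11 = 1083.
  i=5: a_5=6, p_5 = 6*2659 + 329 = 16283, q_5 = 6*1083 + 134 = 6632.
  i=6: a_6=2, p_6 = 2*16283 + 2659 = 35225, q_6 = 2*6632 + 1083 = 14347.

2/1, 5/2, 27/11, 329/134, 2659/1083, 16283/6632, 35225/14347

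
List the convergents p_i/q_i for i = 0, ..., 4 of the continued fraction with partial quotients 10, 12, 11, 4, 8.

Using the convergent recurrence p_i = a_i*p_{i-1} + p_{i-2}, q_i = a_i*q_{i-1} + q_{i-2} with p_{-2}=0, p_{-1}=1, q_{-2}=1, q_{-1}=0:
  i=0: a_0=10, p_0 = 10*1 + 0 = 10, q_0 = 10*0 + 1 = 1.
  i=1: a_1=12, p_1 = 12*10 + 1 = 121, q_1 = 12*1 + 0 = 12.
  i=2: a_2=11, p_2 = 11*121 + 10 = 1341, q_2 = 11*12 + 1 = 133.
  i=3: a_3=4, p_3 = 4*1341 + 121 = 5485, q_3 = 4*133 + 12 = 544.
  i=4: a_4=8, p_4 = 8*5485 + 1341 = 45221, q_4 = 8*544 + 133 = 4485.

10/1, 121/12, 1341/133, 5485/544, 45221/4485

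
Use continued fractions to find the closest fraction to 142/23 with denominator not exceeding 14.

Expand x = 142/23 as a continued fraction with the Euclidean algorithm:
  142 = 6*23 + 4, so a_0 = 6.
  23 = 5*4 + 3, so a_1 = 5.
  4 = 1*3 + 1, so a_2 = 1.
  3 = 3*1 + 0, so a_3 = 3.
so x = [6; 5, 1, 3].
Convergents (p_i = a_i*p_{i-1} + p_{i-2}, q_i = a_i*q_{i-1} + q_{i-2} with p_{-2}=0, p_{-1}=1, q_{-2}=1, q_{-1}=0), until the denominator exceeds 14:
  i=0: a_0=6, p_0 = 6*1 + 0 = 6, q_0 = 6*0 + 1 = 1.
  i=1: a_1=5, p_1 = 5*6 + 1 = 31, q_1 = 5*1 + 0 = 5.
  i=2: a_2=1, p_2 = 1*31 + 6 = 37, q_2 = 1*5 + 1 = 6.
  i=3: a_3=3, p_3 = 3*37 + 31 = 142, q_3 = 3*6 + 5 = 23.
q_3 = 23 > 14, so the last convergent with denominator <= 14 is p_2/q_2 = 37/6.
The closest fraction with denominator <= 14 is either p_2/q_2 or the intermediate fraction (k*p_2 + p_1)/(k*q_2 + q_1) with the largest k >= 1 whose denominator stays <= 14; these approach x as k grows, and every other convergent or intermediate fraction in range is farther away.
Largest k: floor((14 - q_1)/q_2) = floor((14 - 5)/6) = 1.
That gives (1*37 + 31)/(1*6 + 5) = 68/11.
Compare the errors: |x - 37/6| = |142*6 - 37*23|/(23*6) = 1/138, and |x - 68/11| = |142*11 - 68*23|/(23*11) = 2/253.
Cross-multiplying, 1*253 = 253 < 276 = 2*138, so 1/138 is smaller: the convergent 37/6 is closer to x than 68/11.

37/6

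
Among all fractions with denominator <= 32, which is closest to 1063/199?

171/32

Expand x = 1063/199 as a continued fraction with the Euclidean algorithm:
  1063 = 5*199 + 68, so a_0 = 5.
  199 = 2*68 + 63, so a_1 = 2.
  68 = 1*63 + 5, so a_2 = 1.
  63 = 12*5 + 3, so a_3 = 12.
  5 = 1*3 + 2, so a_4 = 1.
  3 = 1*2 + 1, so a_5 = 1.
  2 = 2*1 + 0, so a_6 = 2.
so x = [5; 2, 1, 12, 1, 1, 2].
Convergents (p_i = a_i*p_{i-1} + p_{i-2}, q_i = a_i*q_{i-1} + q_{i-2} with p_{-2}=0, p_{-1}=1, q_{-2}=1, q_{-1}=0), until the denominator exceeds 32:
  i=0: a_0=5, p_0 = 5*1 + 0 = 5, q_0 = 5*0 + 1 = 1.
  i=1: a_1=2, p_1 = 2*5 + 1 = 11, q_1 = 2*1 + 0 = 2.
  i=2: a_2=1, p_2 = 1*11 + 5 = 16, q_2 = 1*2 + 1 = 3.
  i=3: a_3=12, p_3 = 12*16 + 11 = 203, q_3 = 12*3 + 2 = 38.
q_3 = 38 > 32, so the last convergent with denominator <= 32 is p_2/q_2 = 16/3.
The closest fraction with denominator <= 32 is either p_2/q_2 or the intermediate fraction (k*p_2 + p_1)/(k*q_2 + q_1) with the largest k >= 1 whose denominator stays <= 32; these approach x as k grows, and every other convergent or intermediate fraction in range is farther away.
Largest k: floor((32 - q_1)/q_2) = floor((32 - 2)/3) = 10.
That gives (10*16 + 11)/(10*3 + 2) = 171/32.
Compare the errors: |x - 16/3| = |1063*3 - 16*199|/(199*3) = 5/597, and |x - 171/32| = |1063*32 - 171*199|/(199*32) = 13/6368.
Cross-multiplying, 13*597 = 7761 < 31840 = 5*6368, so 13/6368 is smaller: the intermediate fraction 171/32 is closer to x than 16/3.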